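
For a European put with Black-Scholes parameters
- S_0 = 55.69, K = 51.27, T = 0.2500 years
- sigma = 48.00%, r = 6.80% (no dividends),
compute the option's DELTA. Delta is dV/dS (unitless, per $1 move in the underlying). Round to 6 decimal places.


d1 = 0.5353950492; d2 = 0.2953950492
phi(d1) = 0.3456728531; exp(-qT) = 1.0000000000; exp(-rT) = 0.9831436846
N(-d1) = 0.2961883564
Delta = -exp(-qT) * N(-d1) = -1.0000000000 * 0.2961883564 = -0.296188

Answer: Delta = -0.296188


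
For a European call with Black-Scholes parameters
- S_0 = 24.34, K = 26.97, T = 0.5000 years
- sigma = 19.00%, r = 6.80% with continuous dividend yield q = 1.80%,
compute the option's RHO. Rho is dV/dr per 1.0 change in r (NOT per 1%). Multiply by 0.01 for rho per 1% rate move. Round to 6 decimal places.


Answer: Rho = 3.382750

Derivation:
d1 = -0.5104495896; d2 = -0.6447998780
phi(d1) = 0.3502115337; exp(-qT) = 0.9910403788; exp(-rT) = 0.9665715046
N(d2) = 0.2595284405
Rho = K*T*exp(-rT)*N(d2) = 26.9700 * 0.5000 * 0.9665715046 * 0.2595284405 = 3.382750


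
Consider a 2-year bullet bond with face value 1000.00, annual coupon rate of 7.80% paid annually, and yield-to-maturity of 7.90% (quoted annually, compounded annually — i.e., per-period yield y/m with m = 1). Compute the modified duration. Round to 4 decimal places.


Coupon per period c = face * coupon_rate / m = 78.000000
Periods per year m = 1; per-period yield y/m = 0.079000
Number of cashflows N = 2
Cashflows (t years, CF_t, discount factor 1/(1+y/m)^(m*t), PV):
  t = 1.0000: CF_t = 78.000000, DF = 0.926784, PV = 72.289157
  t = 2.0000: CF_t = 1078.000000, DF = 0.858929, PV = 925.925131
Price P = sum_t PV_t = 998.214287
First compute Macaulay numerator sum_t t * PV_t:
  t * PV_t at t = 1.0000: 72.289157
  t * PV_t at t = 2.0000: 1851.850261
Macaulay duration D = 1924.139418 / 998.214287 = 1.927582
Modified duration = D / (1 + y/m) = 1.927582 / (1 + 0.079000) = 1.786452

Answer: Modified duration = 1.7865


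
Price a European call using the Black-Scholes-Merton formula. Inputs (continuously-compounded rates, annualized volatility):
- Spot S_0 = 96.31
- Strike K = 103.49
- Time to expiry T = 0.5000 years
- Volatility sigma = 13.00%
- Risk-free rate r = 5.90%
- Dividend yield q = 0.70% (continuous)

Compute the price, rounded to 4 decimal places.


d1 = (ln(S/K) + (r - q + 0.5*sigma^2) * T) / (sigma * sqrt(T)) = -0.45339506
d2 = d1 - sigma * sqrt(T) = -0.54531894
exp(-rT) = 0.97093088; exp(-qT) = 0.99650612
C = S_0 * exp(-qT) * N(d1) - K * exp(-rT) * N(d2)
N(d1) = 0.32513215; N(d2) = 0.29276709
C = 96.3100 * 0.99650612 * 0.32513215 - 103.4900 * 0.97093088 * 0.29276709 = 1.7864

Answer: Price = 1.7864


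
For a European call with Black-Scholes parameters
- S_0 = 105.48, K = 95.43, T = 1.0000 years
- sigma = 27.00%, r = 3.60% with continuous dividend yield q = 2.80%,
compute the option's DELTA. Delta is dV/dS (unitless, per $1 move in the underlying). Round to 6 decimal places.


d1 = 0.5354754335; d2 = 0.2654754335
phi(d1) = 0.3456579754; exp(-qT) = 0.9723883668; exp(-rT) = 0.9646402935
N(d1) = 0.7038394297
Delta = exp(-qT) * N(d1) = 0.9723883668 * 0.7038394297 = 0.684405

Answer: Delta = 0.684405


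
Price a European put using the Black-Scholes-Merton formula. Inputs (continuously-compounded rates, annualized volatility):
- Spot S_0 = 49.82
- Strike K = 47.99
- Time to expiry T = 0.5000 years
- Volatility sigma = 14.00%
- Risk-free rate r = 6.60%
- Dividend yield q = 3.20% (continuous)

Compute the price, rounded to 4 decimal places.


d1 = (ln(S/K) + (r - q + 0.5*sigma^2) * T) / (sigma * sqrt(T)) = 0.59926142
d2 = d1 - sigma * sqrt(T) = 0.50026647
exp(-rT) = 0.96753856; exp(-qT) = 0.98412732
P = K * exp(-rT) * N(-d2) - S_0 * exp(-qT) * N(-d1)
N(-d1) = 0.27449929; N(-d2) = 0.30844373
P = 47.9900 * 0.96753856 * 0.30844373 - 49.8200 * 0.98412732 * 0.27449929 = 0.8632

Answer: Price = 0.8632


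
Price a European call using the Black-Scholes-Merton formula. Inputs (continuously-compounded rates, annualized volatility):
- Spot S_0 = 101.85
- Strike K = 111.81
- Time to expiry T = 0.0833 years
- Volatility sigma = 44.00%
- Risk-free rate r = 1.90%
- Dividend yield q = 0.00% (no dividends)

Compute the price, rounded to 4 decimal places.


Answer: Price = 1.8608

Derivation:
d1 = (ln(S/K) + (r - q + 0.5*sigma^2) * T) / (sigma * sqrt(T)) = -0.65873400
d2 = d1 - sigma * sqrt(T) = -0.78572565
exp(-rT) = 0.99841855; exp(-qT) = 1.00000000
C = S_0 * exp(-qT) * N(d1) - K * exp(-rT) * N(d2)
N(d1) = 0.25503330; N(d2) = 0.21601412
C = 101.8500 * 1.00000000 * 0.25503330 - 111.8100 * 0.99841855 * 0.21601412 = 1.8608


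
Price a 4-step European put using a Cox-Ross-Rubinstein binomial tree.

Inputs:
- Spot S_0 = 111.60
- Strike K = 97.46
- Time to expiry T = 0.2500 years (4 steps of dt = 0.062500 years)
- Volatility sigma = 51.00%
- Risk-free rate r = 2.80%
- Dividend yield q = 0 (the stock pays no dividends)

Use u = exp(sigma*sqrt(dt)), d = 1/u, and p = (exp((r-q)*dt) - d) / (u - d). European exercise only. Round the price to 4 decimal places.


Answer: Price = V(0,0) = 5.2938

Derivation:
dt = T/N = 0.062500
u = exp(sigma*sqrt(dt)) = 1.135985; d = 1/u = 0.880293
p = (exp((r-q)*dt) - d) / (u - d) = 0.475018
Discount per step: exp(-r*dt) = 0.998252
Stock lattice S(k, i) with i counting down-moves:
  k=0: S(0,0) = 111.6000
  k=1: S(1,0) = 126.7759; S(1,1) = 98.2407
  k=2: S(2,0) = 144.0155; S(2,1) = 111.6000; S(2,2) = 86.4807
  k=3: S(3,0) = 163.5994; S(3,1) = 126.7759; S(3,2) = 98.2407; S(3,3) = 76.1284
  k=4: S(4,0) = 185.8465; S(4,1) = 144.0155; S(4,2) = 111.6000; S(4,3) = 86.4807; S(4,4) = 67.0153
Terminal payoffs V(N, i) = max(K - S_T, 0):
  V(4,0) = 0.000000; V(4,1) = 0.000000; V(4,2) = 0.000000; V(4,3) = 10.979319; V(4,4) = 30.444693
Backward induction: V(k, i) = exp(-r*dt) * [p * V(k+1, i) + (1-p) * V(k+1, i+1)].
  V(3,0) = exp(-r*dt) * [p*0.000000 + (1-p)*0.000000] = 0.000000
  V(3,1) = exp(-r*dt) * [p*0.000000 + (1-p)*0.000000] = 0.000000
  V(3,2) = exp(-r*dt) * [p*0.000000 + (1-p)*10.979319] = 5.753864
  V(3,3) = exp(-r*dt) * [p*10.979319 + (1-p)*30.444693] = 21.161220
  V(2,0) = exp(-r*dt) * [p*0.000000 + (1-p)*0.000000] = 0.000000
  V(2,1) = exp(-r*dt) * [p*0.000000 + (1-p)*5.753864] = 3.015392
  V(2,2) = exp(-r*dt) * [p*5.753864 + (1-p)*21.161220] = 13.818241
  V(1,0) = exp(-r*dt) * [p*0.000000 + (1-p)*3.015392] = 1.580258
  V(1,1) = exp(-r*dt) * [p*3.015392 + (1-p)*13.818241] = 8.671501
  V(0,0) = exp(-r*dt) * [p*1.580258 + (1-p)*8.671501] = 5.293759


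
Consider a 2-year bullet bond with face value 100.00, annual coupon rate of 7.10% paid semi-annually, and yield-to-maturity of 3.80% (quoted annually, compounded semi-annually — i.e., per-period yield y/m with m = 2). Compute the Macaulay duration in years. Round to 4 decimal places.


Answer: Macaulay duration = 1.9029 years

Derivation:
Coupon per period c = face * coupon_rate / m = 3.550000
Periods per year m = 2; per-period yield y/m = 0.019000
Number of cashflows N = 4
Cashflows (t years, CF_t, discount factor 1/(1+y/m)^(m*t), PV):
  t = 0.5000: CF_t = 3.550000, DF = 0.981354, PV = 3.483808
  t = 1.0000: CF_t = 3.550000, DF = 0.963056, PV = 3.418850
  t = 1.5000: CF_t = 3.550000, DF = 0.945099, PV = 3.355103
  t = 2.0000: CF_t = 103.550000, DF = 0.927477, PV = 96.040269
Price P = sum_t PV_t = 106.298029
Macaulay numerator sum_t t * PV_t:
  t * PV_t at t = 0.5000: 1.741904
  t * PV_t at t = 1.0000: 3.418850
  t * PV_t at t = 1.5000: 5.032654
  t * PV_t at t = 2.0000: 192.080538
Macaulay duration D = (sum_t t * PV_t) / P = 202.273945 / 106.298029 = 1.902895


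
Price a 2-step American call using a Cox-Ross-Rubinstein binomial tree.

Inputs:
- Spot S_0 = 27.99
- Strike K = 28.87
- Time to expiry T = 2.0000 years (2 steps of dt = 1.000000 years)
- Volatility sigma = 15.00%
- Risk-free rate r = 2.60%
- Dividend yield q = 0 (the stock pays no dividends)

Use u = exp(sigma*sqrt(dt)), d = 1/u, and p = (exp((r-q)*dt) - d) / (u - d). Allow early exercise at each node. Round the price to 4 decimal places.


Answer: Price = V(0,0) = 2.5599

Derivation:
dt = T/N = 1.000000
u = exp(sigma*sqrt(dt)) = 1.161834; d = 1/u = 0.860708
p = (exp((r-q)*dt) - d) / (u - d) = 0.550045
Discount per step: exp(-r*dt) = 0.974335
Stock lattice S(k, i) with i counting down-moves:
  k=0: S(0,0) = 27.9900
  k=1: S(1,0) = 32.5197; S(1,1) = 24.0912
  k=2: S(2,0) = 37.7825; S(2,1) = 27.9900; S(2,2) = 20.7355
Terminal payoffs V(N, i) = max(S_T - K, 0):
  V(2,0) = 8.912548; V(2,1) = 0.000000; V(2,2) = 0.000000
Backward induction: V(k, i) = exp(-r*dt) * [p * V(k+1, i) + (1-p) * V(k+1, i+1)]; then take max(V_cont, immediate exercise) for American.
  V(1,0) = exp(-r*dt) * [p*8.912548 + (1-p)*0.000000] = 4.776485; exercise = 3.649740; V(1,0) = max -> 4.776485
  V(1,1) = exp(-r*dt) * [p*0.000000 + (1-p)*0.000000] = 0.000000; exercise = 0.000000; V(1,1) = max -> 0.000000
  V(0,0) = exp(-r*dt) * [p*4.776485 + (1-p)*0.000000] = 2.559852; exercise = 0.000000; V(0,0) = max -> 2.559852


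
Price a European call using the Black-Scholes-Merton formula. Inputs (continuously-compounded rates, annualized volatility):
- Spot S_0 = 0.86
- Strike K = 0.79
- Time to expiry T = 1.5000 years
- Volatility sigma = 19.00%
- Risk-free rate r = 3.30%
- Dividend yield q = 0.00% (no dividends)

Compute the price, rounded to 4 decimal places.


Answer: Price = 0.1408

Derivation:
d1 = (ln(S/K) + (r - q + 0.5*sigma^2) * T) / (sigma * sqrt(T)) = 0.69391227
d2 = d1 - sigma * sqrt(T) = 0.46121074
exp(-rT) = 0.95170516; exp(-qT) = 1.00000000
C = S_0 * exp(-qT) * N(d1) - K * exp(-rT) * N(d2)
N(d1) = 0.75613139; N(d2) = 0.67767629
C = 0.8600 * 1.00000000 * 0.75613139 - 0.7900 * 0.95170516 * 0.67767629 = 0.1408


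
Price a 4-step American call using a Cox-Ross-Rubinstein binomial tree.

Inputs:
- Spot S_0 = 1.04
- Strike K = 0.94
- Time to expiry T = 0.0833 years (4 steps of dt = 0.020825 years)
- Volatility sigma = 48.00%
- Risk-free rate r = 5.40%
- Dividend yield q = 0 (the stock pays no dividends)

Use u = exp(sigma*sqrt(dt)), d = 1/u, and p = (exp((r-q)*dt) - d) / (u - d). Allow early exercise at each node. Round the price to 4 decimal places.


dt = T/N = 0.020825
u = exp(sigma*sqrt(dt)) = 1.071724; d = 1/u = 0.933076
p = (exp((r-q)*dt) - d) / (u - d) = 0.490805
Discount per step: exp(-r*dt) = 0.998876
Stock lattice S(k, i) with i counting down-moves:
  k=0: S(0,0) = 1.0400
  k=1: S(1,0) = 1.1146; S(1,1) = 0.9704
  k=2: S(2,0) = 1.1945; S(2,1) = 1.0400; S(2,2) = 0.9055
  k=3: S(3,0) = 1.2802; S(3,1) = 1.1146; S(3,2) = 0.9704; S(3,3) = 0.8449
  k=4: S(4,0) = 1.3720; S(4,1) = 1.1945; S(4,2) = 1.0400; S(4,3) = 0.9055; S(4,4) = 0.7883
Terminal payoffs V(N, i) = max(S_T - K, 0):
  V(4,0) = 0.432033; V(4,1) = 0.254535; V(4,2) = 0.100000; V(4,3) = 0.000000; V(4,4) = 0.000000
Backward induction: V(k, i) = exp(-r*dt) * [p * V(k+1, i) + (1-p) * V(k+1, i+1)]; then take max(V_cont, immediate exercise) for American.
  V(3,0) = exp(-r*dt) * [p*0.432033 + (1-p)*0.254535] = 0.341268; exercise = 0.340211; V(3,0) = max -> 0.341268
  V(3,1) = exp(-r*dt) * [p*0.254535 + (1-p)*0.100000] = 0.175649; exercise = 0.174593; V(3,1) = max -> 0.175649
  V(3,2) = exp(-r*dt) * [p*0.100000 + (1-p)*0.000000] = 0.049025; exercise = 0.030399; V(3,2) = max -> 0.049025
  V(3,3) = exp(-r*dt) * [p*0.000000 + (1-p)*0.000000] = 0.000000; exercise = 0.000000; V(3,3) = max -> 0.000000
  V(2,0) = exp(-r*dt) * [p*0.341268 + (1-p)*0.175649] = 0.256647; exercise = 0.254535; V(2,0) = max -> 0.256647
  V(2,1) = exp(-r*dt) * [p*0.175649 + (1-p)*0.049025] = 0.111048; exercise = 0.100000; V(2,1) = max -> 0.111048
  V(2,2) = exp(-r*dt) * [p*0.049025 + (1-p)*0.000000] = 0.024035; exercise = 0.000000; V(2,2) = max -> 0.024035
  V(1,0) = exp(-r*dt) * [p*0.256647 + (1-p)*0.111048] = 0.182304; exercise = 0.174593; V(1,0) = max -> 0.182304
  V(1,1) = exp(-r*dt) * [p*0.111048 + (1-p)*0.024035] = 0.066666; exercise = 0.030399; V(1,1) = max -> 0.066666
  V(0,0) = exp(-r*dt) * [p*0.182304 + (1-p)*0.066666] = 0.123283; exercise = 0.100000; V(0,0) = max -> 0.123283

Answer: Price = V(0,0) = 0.1233


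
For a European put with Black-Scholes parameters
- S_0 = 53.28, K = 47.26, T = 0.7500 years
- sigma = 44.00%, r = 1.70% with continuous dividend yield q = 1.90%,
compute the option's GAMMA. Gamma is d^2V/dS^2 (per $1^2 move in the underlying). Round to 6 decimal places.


Answer: Gamma = 0.017085

Derivation:
d1 = 0.5012364891; d2 = 0.1201853115
phi(d1) = 0.3518474626; exp(-qT) = 0.9858510507; exp(-rT) = 0.9873309369
Gamma = exp(-qT) * phi(d1) / (S * sigma * sqrt(T)) = 0.9858510507 * 0.3518474626 / (53.2800 * 0.4400 * 0.8660254038) = 0.017085


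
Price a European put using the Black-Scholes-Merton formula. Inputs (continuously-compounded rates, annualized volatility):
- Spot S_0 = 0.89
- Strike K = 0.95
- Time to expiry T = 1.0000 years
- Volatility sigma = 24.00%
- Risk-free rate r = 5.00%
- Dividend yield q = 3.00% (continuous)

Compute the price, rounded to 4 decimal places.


Answer: Price = 0.1059

Derivation:
d1 = (ln(S/K) + (r - q + 0.5*sigma^2) * T) / (sigma * sqrt(T)) = -0.06850217
d2 = d1 - sigma * sqrt(T) = -0.30850217
exp(-rT) = 0.95122942; exp(-qT) = 0.97044553
P = K * exp(-rT) * N(-d2) - S_0 * exp(-qT) * N(-d1)
N(-d1) = 0.52730706; N(-d2) = 0.62114988
P = 0.9500 * 0.95122942 * 0.62114988 - 0.8900 * 0.97044553 * 0.52730706 = 0.1059


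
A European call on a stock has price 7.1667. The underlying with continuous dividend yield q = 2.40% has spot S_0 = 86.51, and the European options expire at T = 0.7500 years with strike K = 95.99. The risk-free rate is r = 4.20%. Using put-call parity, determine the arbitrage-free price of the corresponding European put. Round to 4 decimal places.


Put-call parity: C - P = S_0 * exp(-qT) - K * exp(-rT).
S_0 * exp(-qT) = 86.5100 * 0.98216103 = 84.96675091
K * exp(-rT) = 95.9900 * 0.96899096 = 93.01344191
P = C - S*exp(-qT) + K*exp(-rT)
P = 7.1667 - 84.96675091 + 93.01344191 = 15.2134

Answer: Put price = 15.2134


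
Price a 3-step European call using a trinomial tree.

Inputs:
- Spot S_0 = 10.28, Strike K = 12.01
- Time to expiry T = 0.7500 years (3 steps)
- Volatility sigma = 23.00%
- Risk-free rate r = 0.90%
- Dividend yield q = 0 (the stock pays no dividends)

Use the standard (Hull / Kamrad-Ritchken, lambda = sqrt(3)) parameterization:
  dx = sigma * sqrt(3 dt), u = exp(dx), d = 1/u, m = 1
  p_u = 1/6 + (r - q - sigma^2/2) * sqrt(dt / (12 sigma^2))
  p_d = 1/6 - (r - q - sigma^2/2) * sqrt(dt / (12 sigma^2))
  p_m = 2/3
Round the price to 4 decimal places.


Answer: Price = V(0,0) = 0.3014

Derivation:
dt = T/N = 0.250000; dx = sigma*sqrt(3*dt) = 0.199186
u = exp(dx) = 1.220409; d = 1/u = 0.819398
p_u = 0.155716, p_m = 0.666667, p_d = 0.177617
Discount per step: exp(-r*dt) = 0.997753
Stock lattice S(k, j) with j the centered position index:
  k=0: S(0,+0) = 10.2800
  k=1: S(1,-1) = 8.4234; S(1,+0) = 10.2800; S(1,+1) = 12.5458
  k=2: S(2,-2) = 6.9021; S(2,-1) = 8.4234; S(2,+0) = 10.2800; S(2,+1) = 12.5458; S(2,+2) = 15.3110
  k=3: S(3,-3) = 5.6556; S(3,-2) = 6.9021; S(3,-1) = 8.4234; S(3,+0) = 10.2800; S(3,+1) = 12.5458; S(3,+2) = 15.3110; S(3,+3) = 18.6857
Terminal payoffs V(N, j) = max(S_T - K, 0):
  V(3,-3) = 0.000000; V(3,-2) = 0.000000; V(3,-1) = 0.000000; V(3,+0) = 0.000000; V(3,+1) = 0.535802; V(3,+2) = 3.301006; V(3,+3) = 6.675686
Backward induction: V(k, j) = exp(-r*dt) * [p_u * V(k+1, j+1) + p_m * V(k+1, j) + p_d * V(k+1, j-1)]
  V(2,-2) = exp(-r*dt) * [p_u*0.000000 + p_m*0.000000 + p_d*0.000000] = 0.000000
  V(2,-1) = exp(-r*dt) * [p_u*0.000000 + p_m*0.000000 + p_d*0.000000] = 0.000000
  V(2,+0) = exp(-r*dt) * [p_u*0.535802 + p_m*0.000000 + p_d*0.000000] = 0.083245
  V(2,+1) = exp(-r*dt) * [p_u*3.301006 + p_m*0.535802 + p_d*0.000000] = 0.869262
  V(2,+2) = exp(-r*dt) * [p_u*6.675686 + p_m*3.301006 + p_d*0.535802] = 3.327853
  V(1,-1) = exp(-r*dt) * [p_u*0.083245 + p_m*0.000000 + p_d*0.000000] = 0.012933
  V(1,+0) = exp(-r*dt) * [p_u*0.869262 + p_m*0.083245 + p_d*0.000000] = 0.190426
  V(1,+1) = exp(-r*dt) * [p_u*3.327853 + p_m*0.869262 + p_d*0.083245] = 1.109993
  V(0,+0) = exp(-r*dt) * [p_u*1.109993 + p_m*0.190426 + p_d*0.012933] = 0.301412


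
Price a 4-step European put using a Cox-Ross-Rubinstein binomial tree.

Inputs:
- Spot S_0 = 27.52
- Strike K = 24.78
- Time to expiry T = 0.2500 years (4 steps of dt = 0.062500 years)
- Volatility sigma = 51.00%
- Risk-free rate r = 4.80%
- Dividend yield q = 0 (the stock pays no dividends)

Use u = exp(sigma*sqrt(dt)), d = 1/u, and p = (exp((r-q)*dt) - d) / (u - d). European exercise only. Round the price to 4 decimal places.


Answer: Price = V(0,0) = 1.5184

Derivation:
dt = T/N = 0.062500
u = exp(sigma*sqrt(dt)) = 1.135985; d = 1/u = 0.880293
p = (exp((r-q)*dt) - d) / (u - d) = 0.479919
Discount per step: exp(-r*dt) = 0.997004
Stock lattice S(k, i) with i counting down-moves:
  k=0: S(0,0) = 27.5200
  k=1: S(1,0) = 31.2623; S(1,1) = 24.2257
  k=2: S(2,0) = 35.5135; S(2,1) = 27.5200; S(2,2) = 21.3257
  k=3: S(3,0) = 40.3428; S(3,1) = 31.2623; S(3,2) = 24.2257; S(3,3) = 18.7729
  k=4: S(4,0) = 45.8288; S(4,1) = 35.5135; S(4,2) = 27.5200; S(4,3) = 21.3257; S(4,4) = 16.5256
Terminal payoffs V(N, i) = max(K - S_T, 0):
  V(4,0) = 0.000000; V(4,1) = 0.000000; V(4,2) = 0.000000; V(4,3) = 3.454298; V(4,4) = 8.254362
Backward induction: V(k, i) = exp(-r*dt) * [p * V(k+1, i) + (1-p) * V(k+1, i+1)].
  V(3,0) = exp(-r*dt) * [p*0.000000 + (1-p)*0.000000] = 0.000000
  V(3,1) = exp(-r*dt) * [p*0.000000 + (1-p)*0.000000] = 0.000000
  V(3,2) = exp(-r*dt) * [p*0.000000 + (1-p)*3.454298] = 1.791135
  V(3,3) = exp(-r*dt) * [p*3.454298 + (1-p)*8.254362] = 5.932896
  V(2,0) = exp(-r*dt) * [p*0.000000 + (1-p)*0.000000] = 0.000000
  V(2,1) = exp(-r*dt) * [p*0.000000 + (1-p)*1.791135] = 0.928745
  V(2,2) = exp(-r*dt) * [p*1.791135 + (1-p)*5.932896] = 3.933370
  V(1,0) = exp(-r*dt) * [p*0.000000 + (1-p)*0.928745] = 0.481576
  V(1,1) = exp(-r*dt) * [p*0.928745 + (1-p)*3.933370] = 2.483932
  V(0,0) = exp(-r*dt) * [p*0.481576 + (1-p)*2.483932] = 1.518402


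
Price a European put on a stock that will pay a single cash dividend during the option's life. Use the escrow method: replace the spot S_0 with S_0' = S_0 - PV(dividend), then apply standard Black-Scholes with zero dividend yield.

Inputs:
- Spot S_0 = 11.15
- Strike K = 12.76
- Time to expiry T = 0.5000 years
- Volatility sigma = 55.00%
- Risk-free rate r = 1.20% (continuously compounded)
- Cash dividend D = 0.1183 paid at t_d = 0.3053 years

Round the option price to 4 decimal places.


Answer: Price = 2.7687

Derivation:
PV(D) = D * exp(-r * t_d) = 0.1183 * 0.99634310 = 0.11786739
S_0' = S_0 - PV(D) = 11.1500 - 0.11786739 = 11.03213261
d1 = (ln(S_0'/K) + (r + sigma^2/2)*T) / (sigma*sqrt(T)) = -0.16424964
d2 = d1 - sigma*sqrt(T) = -0.55315836
exp(-rT) = 0.99401796
N(-d1) = 0.56523269; N(-d2) = 0.70992251
P = K * exp(-rT) * N(-d2) - S_0' * N(-d1) = 12.7600 * 0.99401796 * 0.70992251 - 11.03213261 * 0.56523269 = 2.7687


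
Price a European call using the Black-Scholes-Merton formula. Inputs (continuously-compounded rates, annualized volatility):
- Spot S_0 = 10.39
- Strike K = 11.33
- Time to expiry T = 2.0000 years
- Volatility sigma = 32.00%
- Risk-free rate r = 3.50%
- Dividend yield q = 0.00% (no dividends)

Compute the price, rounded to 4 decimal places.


d1 = (ln(S/K) + (r - q + 0.5*sigma^2) * T) / (sigma * sqrt(T)) = 0.18957031
d2 = d1 - sigma * sqrt(T) = -0.26297803
exp(-rT) = 0.93239382; exp(-qT) = 1.00000000
C = S_0 * exp(-qT) * N(d1) - K * exp(-rT) * N(d2)
N(d1) = 0.57517707; N(d2) = 0.39628376
C = 10.3900 * 1.00000000 * 0.57517707 - 11.3300 * 0.93239382 * 0.39628376 = 1.7897

Answer: Price = 1.7897


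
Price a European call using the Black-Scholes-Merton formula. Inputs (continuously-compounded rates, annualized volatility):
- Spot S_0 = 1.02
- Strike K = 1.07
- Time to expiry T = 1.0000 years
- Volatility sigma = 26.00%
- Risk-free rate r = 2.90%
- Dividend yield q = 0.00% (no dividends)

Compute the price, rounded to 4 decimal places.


d1 = (ln(S/K) + (r - q + 0.5*sigma^2) * T) / (sigma * sqrt(T)) = 0.05747684
d2 = d1 - sigma * sqrt(T) = -0.20252316
exp(-rT) = 0.97141646; exp(-qT) = 1.00000000
C = S_0 * exp(-qT) * N(d1) - K * exp(-rT) * N(d2)
N(d1) = 0.52291732; N(d2) = 0.41975388
C = 1.0200 * 1.00000000 * 0.52291732 - 1.0700 * 0.97141646 * 0.41975388 = 0.0971

Answer: Price = 0.0971


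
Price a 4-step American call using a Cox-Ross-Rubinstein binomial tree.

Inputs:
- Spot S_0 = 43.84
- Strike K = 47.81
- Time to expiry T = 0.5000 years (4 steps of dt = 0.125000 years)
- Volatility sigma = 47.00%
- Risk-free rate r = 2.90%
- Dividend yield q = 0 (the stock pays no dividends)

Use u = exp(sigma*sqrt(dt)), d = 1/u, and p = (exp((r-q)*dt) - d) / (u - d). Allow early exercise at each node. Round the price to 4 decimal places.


Answer: Price = V(0,0) = 4.6711

Derivation:
dt = T/N = 0.125000
u = exp(sigma*sqrt(dt)) = 1.180774; d = 1/u = 0.846902
p = (exp((r-q)*dt) - d) / (u - d) = 0.469430
Discount per step: exp(-r*dt) = 0.996382
Stock lattice S(k, i) with i counting down-moves:
  k=0: S(0,0) = 43.8400
  k=1: S(1,0) = 51.7651; S(1,1) = 37.1282
  k=2: S(2,0) = 61.1229; S(2,1) = 43.8400; S(2,2) = 31.4439
  k=3: S(3,0) = 72.1723; S(3,1) = 51.7651; S(3,2) = 37.1282; S(3,3) = 26.6299
  k=4: S(4,0) = 85.2192; S(4,1) = 61.1229; S(4,2) = 43.8400; S(4,3) = 31.4439; S(4,4) = 22.5530
Terminal payoffs V(N, i) = max(S_T - K, 0):
  V(4,0) = 37.409222; V(4,1) = 13.312915; V(4,2) = 0.000000; V(4,3) = 0.000000; V(4,4) = 0.000000
Backward induction: V(k, i) = exp(-r*dt) * [p * V(k+1, i) + (1-p) * V(k+1, i+1)]; then take max(V_cont, immediate exercise) for American.
  V(3,0) = exp(-r*dt) * [p*37.409222 + (1-p)*13.312915] = 24.535341; exercise = 24.362344; V(3,0) = max -> 24.535341
  V(3,1) = exp(-r*dt) * [p*13.312915 + (1-p)*0.000000] = 6.226868; exercise = 3.955129; V(3,1) = max -> 6.226868
  V(3,2) = exp(-r*dt) * [p*0.000000 + (1-p)*0.000000] = 0.000000; exercise = 0.000000; V(3,2) = max -> 0.000000
  V(3,3) = exp(-r*dt) * [p*0.000000 + (1-p)*0.000000] = 0.000000; exercise = 0.000000; V(3,3) = max -> 0.000000
  V(2,0) = exp(-r*dt) * [p*24.535341 + (1-p)*6.226868] = 14.767784; exercise = 13.312915; V(2,0) = max -> 14.767784
  V(2,1) = exp(-r*dt) * [p*6.226868 + (1-p)*0.000000] = 2.912501; exercise = 0.000000; V(2,1) = max -> 2.912501
  V(2,2) = exp(-r*dt) * [p*0.000000 + (1-p)*0.000000] = 0.000000; exercise = 0.000000; V(2,2) = max -> 0.000000
  V(1,0) = exp(-r*dt) * [p*14.767784 + (1-p)*2.912501] = 8.447050; exercise = 3.955129; V(1,0) = max -> 8.447050
  V(1,1) = exp(-r*dt) * [p*2.912501 + (1-p)*0.000000] = 1.362268; exercise = 0.000000; V(1,1) = max -> 1.362268
  V(0,0) = exp(-r*dt) * [p*8.447050 + (1-p)*1.362268] = 4.671114; exercise = 0.000000; V(0,0) = max -> 4.671114


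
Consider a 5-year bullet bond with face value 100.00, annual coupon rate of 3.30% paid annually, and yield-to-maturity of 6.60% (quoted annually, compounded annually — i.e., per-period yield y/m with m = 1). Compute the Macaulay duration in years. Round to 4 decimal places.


Coupon per period c = face * coupon_rate / m = 3.300000
Periods per year m = 1; per-period yield y/m = 0.066000
Number of cashflows N = 5
Cashflows (t years, CF_t, discount factor 1/(1+y/m)^(m*t), PV):
  t = 1.0000: CF_t = 3.300000, DF = 0.938086, PV = 3.095685
  t = 2.0000: CF_t = 3.300000, DF = 0.880006, PV = 2.904020
  t = 3.0000: CF_t = 3.300000, DF = 0.825521, PV = 2.724221
  t = 4.0000: CF_t = 3.300000, DF = 0.774410, PV = 2.555554
  t = 5.0000: CF_t = 103.300000, DF = 0.726464, PV = 75.043710
Price P = sum_t PV_t = 86.323190
Macaulay numerator sum_t t * PV_t:
  t * PV_t at t = 1.0000: 3.095685
  t * PV_t at t = 2.0000: 5.808039
  t * PV_t at t = 3.0000: 8.172663
  t * PV_t at t = 4.0000: 10.222217
  t * PV_t at t = 5.0000: 375.218551
Macaulay duration D = (sum_t t * PV_t) / P = 402.517155 / 86.323190 = 4.662909

Answer: Macaulay duration = 4.6629 years


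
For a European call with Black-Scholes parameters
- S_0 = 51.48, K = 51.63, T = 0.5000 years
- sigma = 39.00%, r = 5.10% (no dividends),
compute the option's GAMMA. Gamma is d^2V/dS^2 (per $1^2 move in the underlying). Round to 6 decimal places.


Answer: Gamma = 0.027430

Derivation:
d1 = 0.2198031778; d2 = -0.0559684669
phi(d1) = 0.3894206132; exp(-qT) = 1.0000000000; exp(-rT) = 0.9748223790
Gamma = exp(-qT) * phi(d1) / (S * sigma * sqrt(T)) = 1.0000000000 * 0.3894206132 / (51.4800 * 0.3900 * 0.7071067812) = 0.027430


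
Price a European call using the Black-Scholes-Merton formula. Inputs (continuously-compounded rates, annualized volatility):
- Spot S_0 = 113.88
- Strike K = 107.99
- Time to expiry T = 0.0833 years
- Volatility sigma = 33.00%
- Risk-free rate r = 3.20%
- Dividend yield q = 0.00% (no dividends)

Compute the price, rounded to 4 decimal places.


d1 = (ln(S/K) + (r - q + 0.5*sigma^2) * T) / (sigma * sqrt(T)) = 0.63319560
d2 = d1 - sigma * sqrt(T) = 0.53795186
exp(-rT) = 0.99733795; exp(-qT) = 1.00000000
C = S_0 * exp(-qT) * N(d1) - K * exp(-rT) * N(d2)
N(d1) = 0.73669704; N(d2) = 0.70469486
C = 113.8800 * 1.00000000 * 0.73669704 - 107.9900 * 0.99733795 * 0.70469486 = 7.9976

Answer: Price = 7.9976


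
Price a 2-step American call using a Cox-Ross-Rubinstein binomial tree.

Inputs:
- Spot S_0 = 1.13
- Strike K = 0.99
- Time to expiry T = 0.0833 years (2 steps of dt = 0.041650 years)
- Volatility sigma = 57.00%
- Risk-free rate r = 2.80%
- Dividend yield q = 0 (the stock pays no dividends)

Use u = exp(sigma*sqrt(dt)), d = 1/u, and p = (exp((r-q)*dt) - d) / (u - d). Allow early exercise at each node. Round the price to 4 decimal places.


dt = T/N = 0.041650
u = exp(sigma*sqrt(dt)) = 1.123364; d = 1/u = 0.890184
p = (exp((r-q)*dt) - d) / (u - d) = 0.475955
Discount per step: exp(-r*dt) = 0.998834
Stock lattice S(k, i) with i counting down-moves:
  k=0: S(0,0) = 1.1300
  k=1: S(1,0) = 1.2694; S(1,1) = 1.0059
  k=2: S(2,0) = 1.4260; S(2,1) = 1.1300; S(2,2) = 0.8954
Terminal payoffs V(N, i) = max(S_T - K, 0):
  V(2,0) = 0.435999; V(2,1) = 0.140000; V(2,2) = 0.000000
Backward induction: V(k, i) = exp(-r*dt) * [p * V(k+1, i) + (1-p) * V(k+1, i+1)]; then take max(V_cont, immediate exercise) for American.
  V(1,0) = exp(-r*dt) * [p*0.435999 + (1-p)*0.140000] = 0.280555; exercise = 0.279401; V(1,0) = max -> 0.280555
  V(1,1) = exp(-r*dt) * [p*0.140000 + (1-p)*0.000000] = 0.066556; exercise = 0.015908; V(1,1) = max -> 0.066556
  V(0,0) = exp(-r*dt) * [p*0.280555 + (1-p)*0.066556] = 0.168214; exercise = 0.140000; V(0,0) = max -> 0.168214

Answer: Price = V(0,0) = 0.1682


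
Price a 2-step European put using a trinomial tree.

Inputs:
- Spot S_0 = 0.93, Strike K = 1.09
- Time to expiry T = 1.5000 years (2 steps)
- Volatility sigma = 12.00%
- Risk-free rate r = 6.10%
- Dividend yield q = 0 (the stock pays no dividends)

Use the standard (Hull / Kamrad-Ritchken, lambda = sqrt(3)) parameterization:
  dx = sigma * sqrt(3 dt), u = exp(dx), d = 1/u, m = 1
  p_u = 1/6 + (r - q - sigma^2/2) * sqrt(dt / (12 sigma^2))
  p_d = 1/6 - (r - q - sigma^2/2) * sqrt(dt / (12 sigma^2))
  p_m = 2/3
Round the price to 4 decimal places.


Answer: Price = V(0,0) = 0.0913

Derivation:
dt = T/N = 0.750000; dx = sigma*sqrt(3*dt) = 0.180000
u = exp(dx) = 1.197217; d = 1/u = 0.835270
p_u = 0.278750, p_m = 0.666667, p_d = 0.054583
Discount per step: exp(-r*dt) = 0.955281
Stock lattice S(k, j) with j the centered position index:
  k=0: S(0,+0) = 0.9300
  k=1: S(1,-1) = 0.7768; S(1,+0) = 0.9300; S(1,+1) = 1.1134
  k=2: S(2,-2) = 0.6488; S(2,-1) = 0.7768; S(2,+0) = 0.9300; S(2,+1) = 1.1134; S(2,+2) = 1.3330
Terminal payoffs V(N, j) = max(K - S_T, 0):
  V(2,-2) = 0.441161; V(2,-1) = 0.313199; V(2,+0) = 0.160000; V(2,+1) = 0.000000; V(2,+2) = 0.000000
Backward induction: V(k, j) = exp(-r*dt) * [p_u * V(k+1, j+1) + p_m * V(k+1, j) + p_d * V(k+1, j-1)]
  V(1,-1) = exp(-r*dt) * [p_u*0.160000 + p_m*0.313199 + p_d*0.441161] = 0.265071
  V(1,+0) = exp(-r*dt) * [p_u*0.000000 + p_m*0.160000 + p_d*0.313199] = 0.118228
  V(1,+1) = exp(-r*dt) * [p_u*0.000000 + p_m*0.000000 + p_d*0.160000] = 0.008343
  V(0,+0) = exp(-r*dt) * [p_u*0.008343 + p_m*0.118228 + p_d*0.265071] = 0.091337


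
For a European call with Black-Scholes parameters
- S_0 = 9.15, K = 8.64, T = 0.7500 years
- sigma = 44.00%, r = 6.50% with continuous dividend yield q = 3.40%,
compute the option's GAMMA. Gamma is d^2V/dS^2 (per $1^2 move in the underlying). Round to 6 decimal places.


d1 = 0.4020491353; d2 = 0.0209979576
phi(d1) = 0.3679676373; exp(-qT) = 0.9748223790; exp(-rT) = 0.9524192047
Gamma = exp(-qT) * phi(d1) / (S * sigma * sqrt(T)) = 0.9748223790 * 0.3679676373 / (9.1500 * 0.4400 * 0.8660254038) = 0.102880

Answer: Gamma = 0.102880


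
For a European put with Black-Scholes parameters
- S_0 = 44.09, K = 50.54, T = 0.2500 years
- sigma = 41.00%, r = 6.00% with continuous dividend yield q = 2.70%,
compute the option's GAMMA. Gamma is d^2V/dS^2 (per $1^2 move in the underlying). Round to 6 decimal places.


d1 = -0.5232663541; d2 = -0.7282663541
phi(d1) = 0.3478992433; exp(-qT) = 0.9932727301; exp(-rT) = 0.9851119396
Gamma = exp(-qT) * phi(d1) / (S * sigma * sqrt(T)) = 0.9932727301 * 0.3478992433 / (44.0900 * 0.4100 * 0.5000000000) = 0.038232

Answer: Gamma = 0.038232


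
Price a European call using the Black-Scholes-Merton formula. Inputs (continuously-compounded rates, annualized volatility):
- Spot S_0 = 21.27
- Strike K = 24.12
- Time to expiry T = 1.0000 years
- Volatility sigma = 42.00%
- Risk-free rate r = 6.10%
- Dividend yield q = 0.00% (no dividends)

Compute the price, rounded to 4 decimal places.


d1 = (ln(S/K) + (r - q + 0.5*sigma^2) * T) / (sigma * sqrt(T)) = 0.05584823
d2 = d1 - sigma * sqrt(T) = -0.36415177
exp(-rT) = 0.94082324; exp(-qT) = 1.00000000
C = S_0 * exp(-qT) * N(d1) - K * exp(-rT) * N(d2)
N(d1) = 0.52226864; N(d2) = 0.35787234
C = 21.2700 * 1.00000000 * 0.52226864 - 24.1200 * 0.94082324 * 0.35787234 = 2.9876

Answer: Price = 2.9876


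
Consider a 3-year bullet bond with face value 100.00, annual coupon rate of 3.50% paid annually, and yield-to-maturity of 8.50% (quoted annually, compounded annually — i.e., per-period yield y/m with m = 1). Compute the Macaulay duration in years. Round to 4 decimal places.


Answer: Macaulay duration = 2.8920 years

Derivation:
Coupon per period c = face * coupon_rate / m = 3.500000
Periods per year m = 1; per-period yield y/m = 0.085000
Number of cashflows N = 3
Cashflows (t years, CF_t, discount factor 1/(1+y/m)^(m*t), PV):
  t = 1.0000: CF_t = 3.500000, DF = 0.921659, PV = 3.225806
  t = 2.0000: CF_t = 3.500000, DF = 0.849455, PV = 2.973094
  t = 3.0000: CF_t = 103.500000, DF = 0.782908, PV = 81.030988
Price P = sum_t PV_t = 87.229888
Macaulay numerator sum_t t * PV_t:
  t * PV_t at t = 1.0000: 3.225806
  t * PV_t at t = 2.0000: 5.946187
  t * PV_t at t = 3.0000: 243.092965
Macaulay duration D = (sum_t t * PV_t) / P = 252.264958 / 87.229888 = 2.891956


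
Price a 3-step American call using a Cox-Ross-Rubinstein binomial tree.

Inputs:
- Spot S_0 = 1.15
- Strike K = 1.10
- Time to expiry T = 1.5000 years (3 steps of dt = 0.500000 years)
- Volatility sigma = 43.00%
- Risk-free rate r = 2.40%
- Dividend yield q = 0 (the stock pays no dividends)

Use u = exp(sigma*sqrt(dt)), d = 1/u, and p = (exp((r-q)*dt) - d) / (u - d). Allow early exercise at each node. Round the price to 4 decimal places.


dt = T/N = 0.500000
u = exp(sigma*sqrt(dt)) = 1.355345; d = 1/u = 0.737820
p = (exp((r-q)*dt) - d) / (u - d) = 0.444116
Discount per step: exp(-r*dt) = 0.988072
Stock lattice S(k, i) with i counting down-moves:
  k=0: S(0,0) = 1.1500
  k=1: S(1,0) = 1.5586; S(1,1) = 0.8485
  k=2: S(2,0) = 2.1125; S(2,1) = 1.1500; S(2,2) = 0.6260
  k=3: S(3,0) = 2.8632; S(3,1) = 1.5586; S(3,2) = 0.8485; S(3,3) = 0.4619
Terminal payoffs V(N, i) = max(S_T - K, 0):
  V(3,0) = 1.763171; V(3,1) = 0.458647; V(3,2) = 0.000000; V(3,3) = 0.000000
Backward induction: V(k, i) = exp(-r*dt) * [p * V(k+1, i) + (1-p) * V(k+1, i+1)]; then take max(V_cont, immediate exercise) for American.
  V(2,0) = exp(-r*dt) * [p*1.763171 + (1-p)*0.458647] = 1.025625; exercise = 1.012504; V(2,0) = max -> 1.025625
  V(2,1) = exp(-r*dt) * [p*0.458647 + (1-p)*0.000000] = 0.201262; exercise = 0.050000; V(2,1) = max -> 0.201262
  V(2,2) = exp(-r*dt) * [p*0.000000 + (1-p)*0.000000] = 0.000000; exercise = 0.000000; V(2,2) = max -> 0.000000
  V(1,0) = exp(-r*dt) * [p*1.025625 + (1-p)*0.201262] = 0.560607; exercise = 0.458647; V(1,0) = max -> 0.560607
  V(1,1) = exp(-r*dt) * [p*0.201262 + (1-p)*0.000000] = 0.088318; exercise = 0.000000; V(1,1) = max -> 0.088318
  V(0,0) = exp(-r*dt) * [p*0.560607 + (1-p)*0.088318] = 0.294513; exercise = 0.050000; V(0,0) = max -> 0.294513

Answer: Price = V(0,0) = 0.2945


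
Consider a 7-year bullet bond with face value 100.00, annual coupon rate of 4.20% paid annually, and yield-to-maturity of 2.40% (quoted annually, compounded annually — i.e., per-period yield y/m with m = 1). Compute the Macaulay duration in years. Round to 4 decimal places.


Coupon per period c = face * coupon_rate / m = 4.200000
Periods per year m = 1; per-period yield y/m = 0.024000
Number of cashflows N = 7
Cashflows (t years, CF_t, discount factor 1/(1+y/m)^(m*t), PV):
  t = 1.0000: CF_t = 4.200000, DF = 0.976562, PV = 4.101562
  t = 2.0000: CF_t = 4.200000, DF = 0.953674, PV = 4.005432
  t = 3.0000: CF_t = 4.200000, DF = 0.931323, PV = 3.911555
  t = 4.0000: CF_t = 4.200000, DF = 0.909495, PV = 3.819878
  t = 5.0000: CF_t = 4.200000, DF = 0.888178, PV = 3.730349
  t = 6.0000: CF_t = 4.200000, DF = 0.867362, PV = 3.642919
  t = 7.0000: CF_t = 104.200000, DF = 0.847033, PV = 88.260833
Price P = sum_t PV_t = 111.472529
Macaulay numerator sum_t t * PV_t:
  t * PV_t at t = 1.0000: 4.101562
  t * PV_t at t = 2.0000: 8.010864
  t * PV_t at t = 3.0000: 11.734664
  t * PV_t at t = 4.0000: 15.279511
  t * PV_t at t = 5.0000: 18.651747
  t * PV_t at t = 6.0000: 21.857516
  t * PV_t at t = 7.0000: 617.825832
Macaulay duration D = (sum_t t * PV_t) / P = 697.461697 / 111.472529 = 6.256803

Answer: Macaulay duration = 6.2568 years


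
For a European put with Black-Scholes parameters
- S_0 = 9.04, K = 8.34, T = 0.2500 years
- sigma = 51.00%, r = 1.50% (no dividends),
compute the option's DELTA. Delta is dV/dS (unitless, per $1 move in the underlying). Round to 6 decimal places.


d1 = 0.4582684629; d2 = 0.2032684629
phi(d1) = 0.3591757251; exp(-qT) = 1.0000000000; exp(-rT) = 0.9962570225
N(-d1) = 0.3233797894
Delta = -exp(-qT) * N(-d1) = -1.0000000000 * 0.3233797894 = -0.323380

Answer: Delta = -0.323380


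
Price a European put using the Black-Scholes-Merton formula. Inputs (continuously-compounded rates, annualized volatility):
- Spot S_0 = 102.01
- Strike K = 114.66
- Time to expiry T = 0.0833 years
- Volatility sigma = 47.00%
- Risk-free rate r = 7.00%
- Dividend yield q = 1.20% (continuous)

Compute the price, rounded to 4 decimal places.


Answer: Price = 13.7609

Derivation:
d1 = (ln(S/K) + (r - q + 0.5*sigma^2) * T) / (sigma * sqrt(T)) = -0.75833662
d2 = d1 - sigma * sqrt(T) = -0.89398679
exp(-rT) = 0.99418597; exp(-qT) = 0.99900090
P = K * exp(-rT) * N(-d2) - S_0 * exp(-qT) * N(-d1)
N(-d1) = 0.77587525; N(-d2) = 0.81433552
P = 114.6600 * 0.99418597 * 0.81433552 - 102.0100 * 0.99900090 * 0.77587525 = 13.7609


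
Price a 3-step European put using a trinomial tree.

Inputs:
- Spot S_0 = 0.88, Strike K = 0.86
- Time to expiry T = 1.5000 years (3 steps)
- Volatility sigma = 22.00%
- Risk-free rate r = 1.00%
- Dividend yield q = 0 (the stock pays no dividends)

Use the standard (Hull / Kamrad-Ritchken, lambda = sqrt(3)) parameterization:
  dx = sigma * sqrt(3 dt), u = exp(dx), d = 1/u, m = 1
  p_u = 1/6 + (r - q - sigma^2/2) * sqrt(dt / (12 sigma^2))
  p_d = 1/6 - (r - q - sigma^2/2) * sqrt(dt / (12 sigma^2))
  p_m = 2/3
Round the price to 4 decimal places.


dt = T/N = 0.500000; dx = sigma*sqrt(3*dt) = 0.269444
u = exp(dx) = 1.309236; d = 1/u = 0.763804
p_u = 0.153491, p_m = 0.666667, p_d = 0.179842
Discount per step: exp(-r*dt) = 0.995012
Stock lattice S(k, j) with j the centered position index:
  k=0: S(0,+0) = 0.8800
  k=1: S(1,-1) = 0.6721; S(1,+0) = 0.8800; S(1,+1) = 1.1521
  k=2: S(2,-2) = 0.5134; S(2,-1) = 0.6721; S(2,+0) = 0.8800; S(2,+1) = 1.1521; S(2,+2) = 1.5084
  k=3: S(3,-3) = 0.3921; S(3,-2) = 0.5134; S(3,-1) = 0.6721; S(3,+0) = 0.8800; S(3,+1) = 1.1521; S(3,+2) = 1.5084; S(3,+3) = 1.9749
Terminal payoffs V(N, j) = max(K - S_T, 0):
  V(3,-3) = 0.467871; V(3,-2) = 0.346611; V(3,-1) = 0.187852; V(3,+0) = 0.000000; V(3,+1) = 0.000000; V(3,+2) = 0.000000; V(3,+3) = 0.000000
Backward induction: V(k, j) = exp(-r*dt) * [p_u * V(k+1, j+1) + p_m * V(k+1, j) + p_d * V(k+1, j-1)]
  V(2,-2) = exp(-r*dt) * [p_u*0.187852 + p_m*0.346611 + p_d*0.467871] = 0.342335
  V(2,-1) = exp(-r*dt) * [p_u*0.000000 + p_m*0.187852 + p_d*0.346611] = 0.186635
  V(2,+0) = exp(-r*dt) * [p_u*0.000000 + p_m*0.000000 + p_d*0.187852] = 0.033615
  V(2,+1) = exp(-r*dt) * [p_u*0.000000 + p_m*0.000000 + p_d*0.000000] = 0.000000
  V(2,+2) = exp(-r*dt) * [p_u*0.000000 + p_m*0.000000 + p_d*0.000000] = 0.000000
  V(1,-1) = exp(-r*dt) * [p_u*0.033615 + p_m*0.186635 + p_d*0.342335] = 0.190195
  V(1,+0) = exp(-r*dt) * [p_u*0.000000 + p_m*0.033615 + p_d*0.186635] = 0.055696
  V(1,+1) = exp(-r*dt) * [p_u*0.000000 + p_m*0.000000 + p_d*0.033615] = 0.006015
  V(0,+0) = exp(-r*dt) * [p_u*0.006015 + p_m*0.055696 + p_d*0.190195] = 0.071898

Answer: Price = V(0,0) = 0.0719


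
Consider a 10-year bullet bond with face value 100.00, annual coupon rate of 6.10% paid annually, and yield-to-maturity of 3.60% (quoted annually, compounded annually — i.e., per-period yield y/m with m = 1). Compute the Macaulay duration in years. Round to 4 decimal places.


Answer: Macaulay duration = 7.9961 years

Derivation:
Coupon per period c = face * coupon_rate / m = 6.100000
Periods per year m = 1; per-period yield y/m = 0.036000
Number of cashflows N = 10
Cashflows (t years, CF_t, discount factor 1/(1+y/m)^(m*t), PV):
  t = 1.0000: CF_t = 6.100000, DF = 0.965251, PV = 5.888031
  t = 2.0000: CF_t = 6.100000, DF = 0.931709, PV = 5.683427
  t = 3.0000: CF_t = 6.100000, DF = 0.899333, PV = 5.485934
  t = 4.0000: CF_t = 6.100000, DF = 0.868082, PV = 5.295303
  t = 5.0000: CF_t = 6.100000, DF = 0.837917, PV = 5.111296
  t = 6.0000: CF_t = 6.100000, DF = 0.808801, PV = 4.933684
  t = 7.0000: CF_t = 6.100000, DF = 0.780696, PV = 4.762243
  t = 8.0000: CF_t = 6.100000, DF = 0.753567, PV = 4.596760
  t = 9.0000: CF_t = 6.100000, DF = 0.727381, PV = 4.437027
  t = 10.0000: CF_t = 106.100000, DF = 0.702106, PV = 74.493406
Price P = sum_t PV_t = 120.687110
Macaulay numerator sum_t t * PV_t:
  t * PV_t at t = 1.0000: 5.888031
  t * PV_t at t = 2.0000: 11.366855
  t * PV_t at t = 3.0000: 16.457802
  t * PV_t at t = 4.0000: 21.181212
  t * PV_t at t = 5.0000: 25.556482
  t * PV_t at t = 6.0000: 29.602102
  t * PV_t at t = 7.0000: 33.335701
  t * PV_t at t = 8.0000: 36.774077
  t * PV_t at t = 9.0000: 39.933240
  t * PV_t at t = 10.0000: 744.934057
Macaulay duration D = (sum_t t * PV_t) / P = 965.029557 / 120.687110 = 7.996128


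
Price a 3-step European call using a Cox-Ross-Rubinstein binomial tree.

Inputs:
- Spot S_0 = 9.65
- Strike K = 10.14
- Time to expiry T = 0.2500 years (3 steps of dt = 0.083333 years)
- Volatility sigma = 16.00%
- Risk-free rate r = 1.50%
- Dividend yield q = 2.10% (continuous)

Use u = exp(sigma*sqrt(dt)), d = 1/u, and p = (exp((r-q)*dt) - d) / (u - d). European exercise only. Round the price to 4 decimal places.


Answer: Price = V(0,0) = 0.1060

Derivation:
dt = T/N = 0.083333
u = exp(sigma*sqrt(dt)) = 1.047271; d = 1/u = 0.954862
p = (exp((r-q)*dt) - d) / (u - d) = 0.483046
Discount per step: exp(-r*dt) = 0.998751
Stock lattice S(k, i) with i counting down-moves:
  k=0: S(0,0) = 9.6500
  k=1: S(1,0) = 10.1062; S(1,1) = 9.2144
  k=2: S(2,0) = 10.5839; S(2,1) = 9.6500; S(2,2) = 8.7985
  k=3: S(3,0) = 11.0842; S(3,1) = 10.1062; S(3,2) = 9.2144; S(3,3) = 8.4014
Terminal payoffs V(N, i) = max(S_T - K, 0):
  V(3,0) = 0.944215; V(3,1) = 0.000000; V(3,2) = 0.000000; V(3,3) = 0.000000
Backward induction: V(k, i) = exp(-r*dt) * [p * V(k+1, i) + (1-p) * V(k+1, i+1)].
  V(2,0) = exp(-r*dt) * [p*0.944215 + (1-p)*0.000000] = 0.455529
  V(2,1) = exp(-r*dt) * [p*0.000000 + (1-p)*0.000000] = 0.000000
  V(2,2) = exp(-r*dt) * [p*0.000000 + (1-p)*0.000000] = 0.000000
  V(1,0) = exp(-r*dt) * [p*0.455529 + (1-p)*0.000000] = 0.219766
  V(1,1) = exp(-r*dt) * [p*0.000000 + (1-p)*0.000000] = 0.000000
  V(0,0) = exp(-r*dt) * [p*0.219766 + (1-p)*0.000000] = 0.106025
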